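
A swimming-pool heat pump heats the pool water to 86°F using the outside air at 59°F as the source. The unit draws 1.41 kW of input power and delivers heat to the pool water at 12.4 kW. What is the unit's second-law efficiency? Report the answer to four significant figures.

COP_actual = Q̇_H/Ẇ = 12.40/1.410 = 8.794.
In absolute terms T_C = 288.15 K and T_H = 303.15 K, so ΔT = 15.00 K.
COP_Carnot = T_H/ΔT = 303.15/15.00 = 20.21.
η_II = COP_actual/COP_Carnot = 8.794/20.21 = 0.4351.

0.4351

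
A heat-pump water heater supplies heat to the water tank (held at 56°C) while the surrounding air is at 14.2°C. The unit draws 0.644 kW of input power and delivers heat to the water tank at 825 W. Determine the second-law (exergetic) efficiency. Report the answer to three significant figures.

Converting, Q̇_H = 825.0 W = 0.8250 kW, so COP_actual = Q̇_H/Ẇ = 0.8250/0.6440 = 1.281.
In absolute terms T_C = 287.35 K and T_H = 329.15 K, so ΔT = 41.80 K.
COP_Carnot = T_H/ΔT = 329.15/41.80 = 7.874.
η_II = COP_actual/COP_Carnot = 1.281/7.874 = 0.1627.

0.163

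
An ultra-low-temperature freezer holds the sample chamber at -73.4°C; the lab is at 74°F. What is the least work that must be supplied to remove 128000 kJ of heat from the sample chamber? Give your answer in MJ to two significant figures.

62 MJ

In absolute terms T_C = 199.75 K and T_H = 296.48 K, so ΔT = 96.73 K.
The reversible limit is COP_R = T_C/ΔT = 2.065, so W_min = Q_C/COP = Q_C·ΔT/T_C.
W_min = 128000 × 96.73/199.75 = 61990 kJ = 61.99 MJ.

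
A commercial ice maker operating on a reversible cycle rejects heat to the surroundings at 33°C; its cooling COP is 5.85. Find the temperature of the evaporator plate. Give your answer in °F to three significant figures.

For a Carnot refrigerator COP_R = T_C/(T_H − T_C), so T_C = COP·T_H/(1 + COP).
With T_H = 306.15 K, T_C = 5.85 × 306.15/6.850 = 261.46 K.
Converting, 261.46 K = 10.95°F.

11.0 °F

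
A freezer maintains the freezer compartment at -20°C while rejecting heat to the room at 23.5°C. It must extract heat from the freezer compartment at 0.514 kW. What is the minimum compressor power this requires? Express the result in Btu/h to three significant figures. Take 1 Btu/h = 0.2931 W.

In absolute terms T_C = 253.15 K and T_H = 296.65 K, so ΔT = 43.50 K.
COP_Carnot = T_C/ΔT = 253.15/43.50 = 5.820.
Ẇ_min = Q̇/COP_Carnot = 0.5140/5.820 = 0.08832 kW = 301.3 Btu/h.

301 Btu/h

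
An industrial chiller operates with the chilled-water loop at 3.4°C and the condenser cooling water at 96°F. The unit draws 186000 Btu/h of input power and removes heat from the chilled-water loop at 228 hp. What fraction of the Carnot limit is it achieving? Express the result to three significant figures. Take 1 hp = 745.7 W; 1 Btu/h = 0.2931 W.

Converting, Q̇_C = 228.0 hp = 580100 Btu/h, so COP_actual = Q̇_C/Ẇ = 580100/186000 = 3.119.
In absolute terms T_C = 276.55 K and T_H = 308.71 K, so ΔT = 32.16 K.
COP_Carnot = T_C/ΔT = 276.55/32.16 = 8.600.
η_II = COP_actual/COP_Carnot = 3.119/8.600 = 0.3626.

0.363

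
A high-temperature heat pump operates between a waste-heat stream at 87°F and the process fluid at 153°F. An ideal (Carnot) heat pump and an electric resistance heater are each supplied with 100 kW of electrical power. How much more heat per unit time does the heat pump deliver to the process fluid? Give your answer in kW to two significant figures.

In absolute terms T_C = 303.71 K and T_H = 340.37 K, so ΔT = 36.67 K.
COP_Carnot = T_H/ΔT = 340.37/36.67 = 9.283.
The heat pump delivers Q̇_H = COP × Ẇ = 928.3 kW; the resistance heater delivers Ẇ = 100.0 kW.
Extra = (COP − 1)·Ẇ = 828.3 kW.

830 kW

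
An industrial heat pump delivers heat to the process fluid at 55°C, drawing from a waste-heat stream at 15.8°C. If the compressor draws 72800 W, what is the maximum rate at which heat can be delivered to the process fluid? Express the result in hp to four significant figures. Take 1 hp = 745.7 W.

817.2 hp

In absolute terms T_C = 288.95 K and T_H = 328.15 K, so ΔT = 39.20 K.
COP_Carnot = T_H/ΔT = 328.15/39.20 = 8.371.
Q̇_max = COP_Carnot × Ẇ = 8.371 × 72800 W = 609400 W = 817.2 hp.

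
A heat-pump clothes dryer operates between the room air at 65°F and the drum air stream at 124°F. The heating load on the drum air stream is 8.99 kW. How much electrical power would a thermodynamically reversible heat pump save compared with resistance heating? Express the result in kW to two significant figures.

In absolute terms T_C = 291.48 K and T_H = 324.26 K, so ΔT = 32.78 K.
COP_Carnot = T_H/ΔT = 324.26/32.78 = 9.893.
Resistance heating needs Ẇ_res = Q̇_H = 8.990 kW; the reversible heat pump needs only Ẇ_hp = Q̇_H/COP = 0.9087 kW.
Saving = 8.990 − 0.9087 = 8.081 kW.

8.1 kW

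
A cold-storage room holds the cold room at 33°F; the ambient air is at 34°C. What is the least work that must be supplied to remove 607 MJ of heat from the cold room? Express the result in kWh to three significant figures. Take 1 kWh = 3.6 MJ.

20.6 kWh

In absolute terms T_C = 273.71 K and T_H = 307.15 K, so ΔT = 33.44 K.
The reversible limit is COP_R = T_C/ΔT = 8.184, so W_min = Q_C/COP = Q_C·ΔT/T_C.
W_min = 607.0 × 33.44/273.71 = 74.17 MJ = 20.60 kWh.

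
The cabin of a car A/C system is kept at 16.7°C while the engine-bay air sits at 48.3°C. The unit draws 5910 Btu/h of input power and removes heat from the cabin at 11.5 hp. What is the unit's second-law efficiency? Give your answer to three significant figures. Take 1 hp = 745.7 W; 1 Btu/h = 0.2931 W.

Converting, Q̇_C = 11.50 hp = 29260 Btu/h, so COP_actual = Q̇_C/Ẇ = 29260/5910 = 4.951.
In absolute terms T_C = 289.85 K and T_H = 321.45 K, so ΔT = 31.60 K.
COP_Carnot = T_C/ΔT = 289.85/31.60 = 9.172.
η_II = COP_actual/COP_Carnot = 4.951/9.172 = 0.5397.

0.540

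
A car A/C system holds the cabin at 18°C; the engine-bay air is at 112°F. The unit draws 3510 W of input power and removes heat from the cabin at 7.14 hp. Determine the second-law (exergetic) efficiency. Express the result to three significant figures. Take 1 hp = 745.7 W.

Converting, Q̇_C = 7.140 hp = 5324 W, so COP_actual = Q̇_C/Ẇ = 5324/3510 = 1.517.
In absolute terms T_C = 291.15 K and T_H = 317.59 K, so ΔT = 26.44 K.
COP_Carnot = T_C/ΔT = 291.15/26.44 = 11.01.
η_II = COP_actual/COP_Carnot = 1.517/11.01 = 0.1378.

0.138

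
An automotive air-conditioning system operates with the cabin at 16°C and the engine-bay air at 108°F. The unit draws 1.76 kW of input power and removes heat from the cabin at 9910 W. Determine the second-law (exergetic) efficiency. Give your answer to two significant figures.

Converting, Q̇_C = 9910 W = 9.910 kW, so COP_actual = Q̇_C/Ẇ = 9.910/1.760 = 5.631.
In absolute terms T_C = 289.15 K and T_H = 315.37 K, so ΔT = 26.22 K.
COP_Carnot = T_C/ΔT = 289.15/26.22 = 11.03.
η_II = COP_actual/COP_Carnot = 5.631/11.03 = 0.5106.

0.51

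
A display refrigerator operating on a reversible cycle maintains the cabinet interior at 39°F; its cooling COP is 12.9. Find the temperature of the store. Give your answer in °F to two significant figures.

COP_R = T_C/(T_H − T_C) gives T_H − T_C = T_C/COP.
With T_C = 277.04 K, T_H = 277.04 × (1 + 1/12.9) = 298.51 K.
Converting, 298.51 K = 77.66°F.

78 °F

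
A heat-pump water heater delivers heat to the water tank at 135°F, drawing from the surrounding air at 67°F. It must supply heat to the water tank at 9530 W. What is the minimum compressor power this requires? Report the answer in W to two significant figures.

1100 W

In absolute terms T_C = 292.59 K and T_H = 330.37 K, so ΔT = 37.78 K.
COP_Carnot = T_H/ΔT = 330.37/37.78 = 8.745.
Ẇ_min = Q̇/COP_Carnot = 9530/8.745 = 1090 W.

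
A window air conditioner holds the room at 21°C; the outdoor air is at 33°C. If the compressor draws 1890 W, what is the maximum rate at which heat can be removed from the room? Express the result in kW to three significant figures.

In absolute terms T_C = 294.15 K and T_H = 306.15 K, so ΔT = 12.00 K.
COP_Carnot = T_C/ΔT = 294.15/12.00 = 24.51.
Q̇_max = COP_Carnot × Ẇ = 24.51 × 1890 W = 46330 W = 46.33 kW.

46.3 kW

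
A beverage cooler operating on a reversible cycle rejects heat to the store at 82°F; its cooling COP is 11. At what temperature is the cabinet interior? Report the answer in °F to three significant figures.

36.9 °F

For a Carnot refrigerator COP_R = T_C/(T_H − T_C), so T_C = COP·T_H/(1 + COP).
With T_H = 300.93 K, T_C = 11 × 300.93/12.00 = 275.85 K.
Converting, 275.85 K = 36.86°F.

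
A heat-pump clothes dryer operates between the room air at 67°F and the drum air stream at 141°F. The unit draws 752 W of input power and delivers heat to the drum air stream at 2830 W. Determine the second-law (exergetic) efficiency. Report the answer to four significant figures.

0.4636

COP_actual = Q̇_H/Ẇ = 2830/752.0 = 3.763.
In absolute terms T_C = 292.59 K and T_H = 333.71 K, so ΔT = 41.11 K.
COP_Carnot = T_H/ΔT = 333.71/41.11 = 8.117.
η_II = COP_actual/COP_Carnot = 3.763/8.117 = 0.4636.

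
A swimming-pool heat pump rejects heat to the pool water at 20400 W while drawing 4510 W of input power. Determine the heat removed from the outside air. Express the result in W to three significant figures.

15900 W

For a cyclic device the first law requires Q̇_H = Q̇_C + Ẇ.
Q̇_C = Q̇_H − Ẇ = 15890 W.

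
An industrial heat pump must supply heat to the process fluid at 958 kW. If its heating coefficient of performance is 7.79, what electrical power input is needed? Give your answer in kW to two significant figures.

Ẇ = Q̇_H/COP_HP = 958.0/7.79 = 123.0 kW.

120 kW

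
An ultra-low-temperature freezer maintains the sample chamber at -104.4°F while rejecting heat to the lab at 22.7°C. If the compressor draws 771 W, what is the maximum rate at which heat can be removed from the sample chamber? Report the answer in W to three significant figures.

1550 W

In absolute terms T_C = 197.37 K and T_H = 295.85 K, so ΔT = 98.48 K.
COP_Carnot = T_C/ΔT = 197.37/98.48 = 2.004.
Q̇_max = COP_Carnot × Ẇ = 2.004 × 771.0 W = 1545 W.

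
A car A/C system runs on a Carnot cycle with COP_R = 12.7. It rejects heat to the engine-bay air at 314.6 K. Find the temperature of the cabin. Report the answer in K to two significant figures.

For a Carnot refrigerator COP_R = T_C/(T_H − T_C), so T_C = COP·T_H/(1 + COP).
With T_H = 314.60 K, T_C = 12.7 × 314.60/13.70 = 291.64 K.

290 K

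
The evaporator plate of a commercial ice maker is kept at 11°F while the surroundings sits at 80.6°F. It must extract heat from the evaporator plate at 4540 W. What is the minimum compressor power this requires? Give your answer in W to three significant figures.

In absolute terms T_C = 261.48 K and T_H = 300.15 K, so ΔT = 38.67 K.
COP_Carnot = T_C/ΔT = 261.48/38.67 = 6.763.
Ẇ_min = Q̇/COP_Carnot = 4540/6.763 = 671.3 W.

671 W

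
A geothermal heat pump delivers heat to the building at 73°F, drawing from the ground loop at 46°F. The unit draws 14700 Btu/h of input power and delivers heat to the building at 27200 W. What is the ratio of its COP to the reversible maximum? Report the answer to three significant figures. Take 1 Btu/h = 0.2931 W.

Converting, Q̇_H = 27200 W = 92800 Btu/h, so COP_actual = Q̇_H/Ẇ = 92800/14700 = 6.313.
In absolute terms T_C = 280.93 K and T_H = 295.93 K, so ΔT = 15.00 K.
COP_Carnot = T_H/ΔT = 295.93/15.00 = 19.73.
η_II = COP_actual/COP_Carnot = 6.313/19.73 = 0.3200.

0.320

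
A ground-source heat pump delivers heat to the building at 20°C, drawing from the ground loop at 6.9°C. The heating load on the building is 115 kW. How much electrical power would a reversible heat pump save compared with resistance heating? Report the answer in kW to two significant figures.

In absolute terms T_C = 280.05 K and T_H = 293.15 K, so ΔT = 13.10 K.
COP_Carnot = T_H/ΔT = 293.15/13.10 = 22.38.
Resistance heating needs Ẇ_res = Q̇_H = 115.0 kW; the reversible heat pump needs only Ẇ_hp = Q̇_H/COP = 5.139 kW.
Saving = 115.0 − 5.139 = 109.9 kW.

110 kW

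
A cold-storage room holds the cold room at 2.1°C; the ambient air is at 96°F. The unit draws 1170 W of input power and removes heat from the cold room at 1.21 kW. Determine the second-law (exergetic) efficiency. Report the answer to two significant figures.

Converting, Q̇_C = 1.210 kW = 1210 W, so COP_actual = Q̇_C/Ẇ = 1210/1170 = 1.034.
In absolute terms T_C = 275.25 K and T_H = 308.71 K, so ΔT = 33.46 K.
COP_Carnot = T_C/ΔT = 275.25/33.46 = 8.227.
η_II = COP_actual/COP_Carnot = 1.034/8.227 = 0.1257.

0.13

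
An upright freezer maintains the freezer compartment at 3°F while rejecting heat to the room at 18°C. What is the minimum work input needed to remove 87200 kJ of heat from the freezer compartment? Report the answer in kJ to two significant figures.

12000 kJ

In absolute terms T_C = 257.04 K and T_H = 291.15 K, so ΔT = 34.11 K.
The reversible limit is COP_R = T_C/ΔT = 7.535, so W_min = Q_C/COP = Q_C·ΔT/T_C.
W_min = 87200 × 34.11/257.04 = 11570 kJ.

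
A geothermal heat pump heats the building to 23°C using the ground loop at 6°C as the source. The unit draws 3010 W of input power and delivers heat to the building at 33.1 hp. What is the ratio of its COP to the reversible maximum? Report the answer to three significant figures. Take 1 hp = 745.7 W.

Converting, Q̇_H = 33.10 hp = 24680 W, so COP_actual = Q̇_H/Ẇ = 24680/3010 = 8.200.
In absolute terms T_C = 279.15 K and T_H = 296.15 K, so ΔT = 17.00 K.
COP_Carnot = T_H/ΔT = 296.15/17.00 = 17.42.
η_II = COP_actual/COP_Carnot = 8.200/17.42 = 0.4707.

0.471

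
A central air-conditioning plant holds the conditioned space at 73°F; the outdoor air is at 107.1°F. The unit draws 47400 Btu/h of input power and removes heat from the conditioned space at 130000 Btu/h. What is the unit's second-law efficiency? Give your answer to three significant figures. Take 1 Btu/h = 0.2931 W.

0.176

COP_actual = Q̇_C/Ẇ = 130000/47400 = 2.743.
In absolute terms T_C = 295.93 K and T_H = 314.87 K, so ΔT = 18.94 K.
COP_Carnot = T_C/ΔT = 295.93/18.94 = 15.62.
η_II = COP_actual/COP_Carnot = 2.743/15.62 = 0.1756.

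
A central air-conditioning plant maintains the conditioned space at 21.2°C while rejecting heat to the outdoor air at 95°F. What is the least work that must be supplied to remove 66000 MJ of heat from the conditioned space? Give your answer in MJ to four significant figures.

In absolute terms T_C = 294.35 K and T_H = 308.15 K, so ΔT = 13.80 K.
The reversible limit is COP_R = T_C/ΔT = 21.33, so W_min = Q_C/COP = Q_C·ΔT/T_C.
W_min = 66000 × 13.80/294.35 = 3094 MJ.

3094 MJ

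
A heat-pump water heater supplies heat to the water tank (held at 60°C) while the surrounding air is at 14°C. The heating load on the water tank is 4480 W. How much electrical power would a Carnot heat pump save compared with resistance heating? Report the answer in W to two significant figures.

In absolute terms T_C = 287.15 K and T_H = 333.15 K, so ΔT = 46.00 K.
COP_Carnot = T_H/ΔT = 333.15/46.00 = 7.242.
Resistance heating needs Ẇ_res = Q̇_H = 4480 W; the reversible heat pump needs only Ẇ_hp = Q̇_H/COP = 618.6 W.
Saving = 4480 − 618.6 = 3861 W.

3900 W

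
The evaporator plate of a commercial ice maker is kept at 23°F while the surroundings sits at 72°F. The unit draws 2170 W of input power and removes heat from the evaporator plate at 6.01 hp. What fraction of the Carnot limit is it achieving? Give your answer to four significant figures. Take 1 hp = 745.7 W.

Converting, Q̇_C = 6.010 hp = 4482 W, so COP_actual = Q̇_C/Ẇ = 4482/2170 = 2.065.
In absolute terms T_C = 268.15 K and T_H = 295.37 K, so ΔT = 27.22 K.
COP_Carnot = T_C/ΔT = 268.15/27.22 = 9.850.
η_II = COP_actual/COP_Carnot = 2.065/9.850 = 0.2097.

0.2097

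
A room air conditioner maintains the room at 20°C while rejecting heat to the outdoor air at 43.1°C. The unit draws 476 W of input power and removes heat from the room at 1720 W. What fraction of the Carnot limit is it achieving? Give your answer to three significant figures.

0.285

COP_actual = Q̇_C/Ẇ = 1720/476.0 = 3.613.
In absolute terms T_C = 293.15 K and T_H = 316.25 K, so ΔT = 23.10 K.
COP_Carnot = T_C/ΔT = 293.15/23.10 = 12.69.
η_II = COP_actual/COP_Carnot = 3.613/12.69 = 0.2847.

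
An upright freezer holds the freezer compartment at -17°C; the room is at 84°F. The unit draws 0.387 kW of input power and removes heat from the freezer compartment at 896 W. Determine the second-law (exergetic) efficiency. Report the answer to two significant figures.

Converting, Q̇_C = 896.0 W = 0.8960 kW, so COP_actual = Q̇_C/Ẇ = 0.8960/0.3870 = 2.315.
In absolute terms T_C = 256.15 K and T_H = 302.04 K, so ΔT = 45.89 K.
COP_Carnot = T_C/ΔT = 256.15/45.89 = 5.582.
η_II = COP_actual/COP_Carnot = 2.315/5.582 = 0.4148.

0.41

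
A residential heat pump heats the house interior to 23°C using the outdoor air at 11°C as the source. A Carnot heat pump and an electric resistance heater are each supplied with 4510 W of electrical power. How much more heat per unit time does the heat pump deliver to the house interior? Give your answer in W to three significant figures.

In absolute terms T_C = 284.15 K and T_H = 296.15 K, so ΔT = 12.00 K.
COP_Carnot = T_H/ΔT = 296.15/12.00 = 24.68.
The heat pump delivers Q̇_H = COP × Ẇ = 111300 W; the resistance heater delivers Ẇ = 4510 W.
Extra = (COP − 1)·Ẇ = 106800 W.

107000 W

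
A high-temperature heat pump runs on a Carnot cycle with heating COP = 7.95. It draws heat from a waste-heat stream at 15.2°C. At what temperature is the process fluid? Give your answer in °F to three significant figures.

COP_HP = T_H/(T_H − T_C) rearranges to T_H = COP·T_C/(COP − 1).
With T_C = 288.35 K, T_H = 7.95 × 288.35/6.950 = 329.84 K.
Converting, 329.84 K = 134.04°F.

134 °F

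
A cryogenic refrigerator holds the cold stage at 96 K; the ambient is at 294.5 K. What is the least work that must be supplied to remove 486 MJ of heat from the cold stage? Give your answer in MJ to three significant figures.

1000 MJ

The reservoir spacing is ΔT = 294.5 − 96 = 198.5 K.
The reversible limit is COP_R = T_C/ΔT = 0.4836, so W_min = Q_C/COP = Q_C·ΔT/T_C.
W_min = 486.0 × 198.5/96.00 = 1005 MJ.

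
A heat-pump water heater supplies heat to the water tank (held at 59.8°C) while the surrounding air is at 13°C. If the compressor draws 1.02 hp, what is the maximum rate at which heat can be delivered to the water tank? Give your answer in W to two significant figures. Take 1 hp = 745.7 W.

In absolute terms T_C = 286.15 K and T_H = 332.95 K, so ΔT = 46.80 K.
COP_Carnot = T_H/ΔT = 332.95/46.80 = 7.114.
Q̇_max = COP_Carnot × Ẇ = 7.114 × 1.020 hp = 7.257 hp = 5411 W.

5400 W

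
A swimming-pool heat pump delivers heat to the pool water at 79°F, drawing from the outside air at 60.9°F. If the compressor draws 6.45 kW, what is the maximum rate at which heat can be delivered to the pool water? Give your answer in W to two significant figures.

190000 W

In absolute terms T_C = 289.21 K and T_H = 299.26 K, so ΔT = 10.06 K.
COP_Carnot = T_H/ΔT = 299.26/10.06 = 29.76.
Q̇_max = COP_Carnot × Ẇ = 29.76 × 6.450 kW = 192.0 kW = 192000 W.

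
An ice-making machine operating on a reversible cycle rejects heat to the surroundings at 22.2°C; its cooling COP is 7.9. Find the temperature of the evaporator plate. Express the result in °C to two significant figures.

For a Carnot refrigerator COP_R = T_C/(T_H − T_C), so T_C = COP·T_H/(1 + COP).
With T_H = 295.35 K, T_C = 7.9 × 295.35/8.900 = 262.16 K.
Converting, 262.16 K = -10.99°C.

-11 °C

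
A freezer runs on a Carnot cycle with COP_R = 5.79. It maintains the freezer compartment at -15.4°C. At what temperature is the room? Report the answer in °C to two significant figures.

COP_R = T_C/(T_H − T_C) gives T_H − T_C = T_C/COP.
With T_C = 257.75 K, T_H = 257.75 × (1 + 1/5.79) = 302.27 K.
Converting, 302.27 K = 29.12°C.

29 °C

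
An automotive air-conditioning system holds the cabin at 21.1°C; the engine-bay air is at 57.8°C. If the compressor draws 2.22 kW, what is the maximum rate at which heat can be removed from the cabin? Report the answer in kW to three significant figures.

17.8 kW

In absolute terms T_C = 294.25 K and T_H = 330.95 K, so ΔT = 36.70 K.
COP_Carnot = T_C/ΔT = 294.25/36.70 = 8.018.
Q̇_max = COP_Carnot × Ẇ = 8.018 × 2.220 kW = 17.80 kW.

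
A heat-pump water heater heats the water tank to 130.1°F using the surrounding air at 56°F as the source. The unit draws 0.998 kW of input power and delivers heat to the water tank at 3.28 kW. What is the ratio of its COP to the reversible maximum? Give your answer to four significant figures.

0.4129

COP_actual = Q̇_H/Ẇ = 3.280/0.9980 = 3.287.
In absolute terms T_C = 286.48 K and T_H = 327.65 K, so ΔT = 41.17 K.
COP_Carnot = T_H/ΔT = 327.65/41.17 = 7.959.
η_II = COP_actual/COP_Carnot = 3.287/7.959 = 0.4129.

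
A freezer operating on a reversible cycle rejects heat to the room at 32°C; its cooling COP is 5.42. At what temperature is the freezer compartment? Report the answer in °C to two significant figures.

For a Carnot refrigerator COP_R = T_C/(T_H − T_C), so T_C = COP·T_H/(1 + COP).
With T_H = 305.15 K, T_C = 5.42 × 305.15/6.420 = 257.62 K.
Converting, 257.62 K = -15.53°C.

-16 °C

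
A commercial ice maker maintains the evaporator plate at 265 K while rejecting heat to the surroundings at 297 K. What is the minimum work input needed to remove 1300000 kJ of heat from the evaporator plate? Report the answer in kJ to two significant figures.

160000 kJ

The reservoir spacing is ΔT = 297 − 265 = 32.00 K.
The reversible limit is COP_R = T_C/ΔT = 8.281, so W_min = Q_C/COP = Q_C·ΔT/T_C.
W_min = 1300000 × 32.00/265.00 = 157000 kJ.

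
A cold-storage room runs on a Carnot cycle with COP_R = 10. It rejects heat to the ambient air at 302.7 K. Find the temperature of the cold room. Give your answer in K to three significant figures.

275 K

For a Carnot refrigerator COP_R = T_C/(T_H − T_C), so T_C = COP·T_H/(1 + COP).
With T_H = 302.70 K, T_C = 10 × 302.70/11.00 = 275.18 K.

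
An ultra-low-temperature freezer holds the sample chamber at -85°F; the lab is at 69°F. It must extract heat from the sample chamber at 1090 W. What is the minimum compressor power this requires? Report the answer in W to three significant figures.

448 W

In absolute terms T_C = 208.15 K and T_H = 293.71 K, so ΔT = 85.56 K.
COP_Carnot = T_C/ΔT = 208.15/85.56 = 2.433.
Ẇ_min = Q̇/COP_Carnot = 1090/2.433 = 448.0 W.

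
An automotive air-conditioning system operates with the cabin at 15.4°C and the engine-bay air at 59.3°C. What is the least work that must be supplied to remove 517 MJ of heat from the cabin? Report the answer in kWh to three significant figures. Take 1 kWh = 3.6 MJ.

21.8 kWh

In absolute terms T_C = 288.55 K and T_H = 332.45 K, so ΔT = 43.90 K.
The reversible limit is COP_R = T_C/ΔT = 6.573, so W_min = Q_C/COP = Q_C·ΔT/T_C.
W_min = 517.0 × 43.90/288.55 = 78.66 MJ = 21.85 kWh.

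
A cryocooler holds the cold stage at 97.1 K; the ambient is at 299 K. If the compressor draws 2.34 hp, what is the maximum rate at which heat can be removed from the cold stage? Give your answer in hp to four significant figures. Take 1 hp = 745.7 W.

The reservoir spacing is ΔT = 299 − 97.1 = 201.9 K.
COP_Carnot = T_C/ΔT = 97.10/201.9 = 0.4809.
Q̇_max = COP_Carnot × Ẇ = 0.4809 × 2.340 hp = 1.125 hp.

1.125 hp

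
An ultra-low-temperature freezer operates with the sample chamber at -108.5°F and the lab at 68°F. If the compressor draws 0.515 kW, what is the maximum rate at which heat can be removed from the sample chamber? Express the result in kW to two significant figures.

In absolute terms T_C = 195.09 K and T_H = 293.15 K, so ΔT = 98.06 K.
COP_Carnot = T_C/ΔT = 195.09/98.06 = 1.990.
Q̇_max = COP_Carnot × Ẇ = 1.990 × 0.5150 kW = 1.025 kW.

1.0 kW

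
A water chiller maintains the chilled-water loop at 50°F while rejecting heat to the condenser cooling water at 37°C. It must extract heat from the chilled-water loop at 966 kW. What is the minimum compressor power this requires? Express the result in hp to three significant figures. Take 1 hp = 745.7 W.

124 hp

In absolute terms T_C = 283.15 K and T_H = 310.15 K, so ΔT = 27.00 K.
COP_Carnot = T_C/ΔT = 283.15/27.00 = 10.49.
Ẇ_min = Q̇/COP_Carnot = 966.0/10.49 = 92.11 kW = 123.5 hp.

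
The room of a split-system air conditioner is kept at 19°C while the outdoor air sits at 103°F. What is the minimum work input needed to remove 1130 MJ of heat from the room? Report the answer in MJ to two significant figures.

In absolute terms T_C = 292.15 K and T_H = 312.59 K, so ΔT = 20.44 K.
The reversible limit is COP_R = T_C/ΔT = 14.29, so W_min = Q_C/COP = Q_C·ΔT/T_C.
W_min = 1130 × 20.44/292.15 = 79.08 MJ.

79 MJ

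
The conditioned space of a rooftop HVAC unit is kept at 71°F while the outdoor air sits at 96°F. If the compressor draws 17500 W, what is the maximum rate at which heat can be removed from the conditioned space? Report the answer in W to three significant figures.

In absolute terms T_C = 294.82 K and T_H = 308.71 K, so ΔT = 13.89 K.
COP_Carnot = T_C/ΔT = 294.82/13.89 = 21.23.
Q̇_max = COP_Carnot × Ẇ = 21.23 × 17500 W = 371500 W.

371000 W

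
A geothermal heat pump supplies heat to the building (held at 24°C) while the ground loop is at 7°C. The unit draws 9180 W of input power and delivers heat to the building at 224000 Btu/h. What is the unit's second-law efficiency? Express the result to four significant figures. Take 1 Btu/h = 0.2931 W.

Converting, Q̇_H = 224000 Btu/h = 65650 W, so COP_actual = Q̇_H/Ẇ = 65650/9180 = 7.152.
In absolute terms T_C = 280.15 K and T_H = 297.15 K, so ΔT = 17.00 K.
COP_Carnot = T_H/ΔT = 297.15/17.00 = 17.48.
η_II = COP_actual/COP_Carnot = 7.152/17.48 = 0.4092.

0.4092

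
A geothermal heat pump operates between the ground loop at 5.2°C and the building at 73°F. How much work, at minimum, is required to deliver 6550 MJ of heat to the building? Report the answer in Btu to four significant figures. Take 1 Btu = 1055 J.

In absolute terms T_C = 278.35 K and T_H = 295.93 K, so ΔT = 17.58 K.
The reversible limit is COP_HP = T_H/ΔT = 16.84, so W_min = Q_H/COP = Q_H·ΔT/T_H.
W_min = 6550 × 17.58/295.93 = 389.1 MJ = 368800 Btu.

368800 Btu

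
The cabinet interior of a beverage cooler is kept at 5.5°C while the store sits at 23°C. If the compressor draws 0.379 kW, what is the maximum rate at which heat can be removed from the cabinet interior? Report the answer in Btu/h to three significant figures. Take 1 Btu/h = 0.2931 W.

In absolute terms T_C = 278.65 K and T_H = 296.15 K, so ΔT = 17.50 K.
COP_Carnot = T_C/ΔT = 278.65/17.50 = 15.92.
Q̇_max = COP_Carnot × Ẇ = 15.92 × 0.3790 kW = 6.035 kW = 20590 Btu/h.

20600 Btu/h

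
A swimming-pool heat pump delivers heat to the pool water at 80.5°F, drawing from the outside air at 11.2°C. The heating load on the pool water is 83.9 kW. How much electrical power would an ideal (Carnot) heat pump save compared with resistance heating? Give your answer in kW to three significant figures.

In absolute terms T_C = 284.35 K and T_H = 300.09 K, so ΔT = 15.74 K.
COP_Carnot = T_H/ΔT = 300.09/15.74 = 19.06.
Resistance heating needs Ẇ_res = Q̇_H = 83.90 kW; the reversible heat pump needs only Ẇ_hp = Q̇_H/COP = 4.402 kW.
Saving = 83.90 − 4.402 = 79.50 kW.

79.5 kW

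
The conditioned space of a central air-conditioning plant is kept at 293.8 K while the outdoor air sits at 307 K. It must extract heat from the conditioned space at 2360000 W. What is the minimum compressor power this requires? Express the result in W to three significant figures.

The reservoir spacing is ΔT = 307 − 293.8 = 13.20 K.
COP_Carnot = T_C/ΔT = 293.80/13.20 = 22.26.
Ẇ_min = Q̇/COP_Carnot = 2360000/22.26 = 106000 W.

106000 W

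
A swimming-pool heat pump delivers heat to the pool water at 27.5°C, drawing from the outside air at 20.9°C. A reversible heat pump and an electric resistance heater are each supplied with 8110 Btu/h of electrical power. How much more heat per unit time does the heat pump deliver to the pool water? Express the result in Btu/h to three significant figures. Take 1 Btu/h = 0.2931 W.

In absolute terms T_C = 294.05 K and T_H = 300.65 K, so ΔT = 6.600 K.
COP_Carnot = T_H/ΔT = 300.65/6.600 = 45.55.
The heat pump delivers Q̇_H = COP × Ẇ = 369400 Btu/h; the resistance heater delivers Ẇ = 8110 Btu/h.
Extra = (COP − 1)·Ẇ = 361300 Btu/h.

361000 Btu/h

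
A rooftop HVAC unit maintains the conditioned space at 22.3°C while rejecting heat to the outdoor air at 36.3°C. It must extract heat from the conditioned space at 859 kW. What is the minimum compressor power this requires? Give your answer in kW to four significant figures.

40.70 kW

In absolute terms T_C = 295.45 K and T_H = 309.45 K, so ΔT = 14.00 K.
COP_Carnot = T_C/ΔT = 295.45/14.00 = 21.10.
Ẇ_min = Q̇/COP_Carnot = 859.0/21.10 = 40.70 kW.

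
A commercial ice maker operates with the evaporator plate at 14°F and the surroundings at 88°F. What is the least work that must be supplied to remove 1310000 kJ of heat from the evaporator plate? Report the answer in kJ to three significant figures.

In absolute terms T_C = 263.15 K and T_H = 304.26 K, so ΔT = 41.11 K.
The reversible limit is COP_R = T_C/ΔT = 6.401, so W_min = Q_C/COP = Q_C·ΔT/T_C.
W_min = 1310000 × 41.11/263.15 = 204700 kJ.

205000 kJ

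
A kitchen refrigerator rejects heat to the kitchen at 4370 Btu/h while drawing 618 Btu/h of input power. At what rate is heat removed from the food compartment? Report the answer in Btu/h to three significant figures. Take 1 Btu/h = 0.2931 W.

3750 Btu/h

For a cyclic device the first law requires Q̇_H = Q̇_C + Ẇ.
Q̇_C = Q̇_H − Ẇ = 3752 Btu/h.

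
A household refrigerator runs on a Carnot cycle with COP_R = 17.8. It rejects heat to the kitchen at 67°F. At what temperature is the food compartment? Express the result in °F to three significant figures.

39.0 °F

For a Carnot refrigerator COP_R = T_C/(T_H − T_C), so T_C = COP·T_H/(1 + COP).
With T_H = 292.59 K, T_C = 17.8 × 292.59/18.80 = 277.03 K.
Converting, 277.03 K = 38.99°F.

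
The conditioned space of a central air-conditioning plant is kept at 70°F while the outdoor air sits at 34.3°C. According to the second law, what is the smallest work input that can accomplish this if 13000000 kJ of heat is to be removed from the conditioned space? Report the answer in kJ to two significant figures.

In absolute terms T_C = 294.26 K and T_H = 307.45 K, so ΔT = 13.19 K.
The reversible limit is COP_R = T_C/ΔT = 22.31, so W_min = Q_C/COP = Q_C·ΔT/T_C.
W_min = 13000000 × 13.19/294.26 = 582700 kJ.

580000 kJ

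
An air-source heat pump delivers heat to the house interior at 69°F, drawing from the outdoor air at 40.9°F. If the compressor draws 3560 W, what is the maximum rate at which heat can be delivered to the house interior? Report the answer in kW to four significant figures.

In absolute terms T_C = 278.09 K and T_H = 293.71 K, so ΔT = 15.61 K.
COP_Carnot = T_H/ΔT = 293.71/15.61 = 18.81.
Q̇_max = COP_Carnot × Ẇ = 18.81 × 3560 W = 66980 W = 66.98 kW.

66.98 kW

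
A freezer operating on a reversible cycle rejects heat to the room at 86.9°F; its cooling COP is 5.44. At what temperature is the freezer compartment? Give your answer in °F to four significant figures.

For a Carnot refrigerator COP_R = T_C/(T_H − T_C), so T_C = COP·T_H/(1 + COP).
With T_H = 303.65 K, T_C = 5.44 × 303.65/6.440 = 256.50 K.
Converting, 256.50 K = 2.03°F.

2.029 °F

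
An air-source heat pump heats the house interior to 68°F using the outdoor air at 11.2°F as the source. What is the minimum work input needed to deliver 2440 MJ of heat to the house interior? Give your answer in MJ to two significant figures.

260 MJ

In absolute terms T_C = 261.59 K and T_H = 293.15 K, so ΔT = 31.56 K.
The reversible limit is COP_HP = T_H/ΔT = 9.290, so W_min = Q_H/COP = Q_H·ΔT/T_H.
W_min = 2440 × 31.56/293.15 = 262.6 MJ.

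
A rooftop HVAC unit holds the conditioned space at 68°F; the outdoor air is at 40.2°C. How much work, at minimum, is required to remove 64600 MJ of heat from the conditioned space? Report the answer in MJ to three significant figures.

In absolute terms T_C = 293.15 K and T_H = 313.35 K, so ΔT = 20.20 K.
The reversible limit is COP_R = T_C/ΔT = 14.51, so W_min = Q_C/COP = Q_C·ΔT/T_C.
W_min = 64600 × 20.20/293.15 = 4451 MJ.

4450 MJ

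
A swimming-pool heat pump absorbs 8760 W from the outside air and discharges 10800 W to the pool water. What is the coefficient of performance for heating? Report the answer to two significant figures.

5.3

The first law gives Q̇_H = Q̇_C + Ẇ, so the three rates are Q̇_C = 8760, Q̇_H = 10800, Ẇ = 2040 W.
COP_HP = Q̇_H/Ẇ = 10800/2040 = 5.294.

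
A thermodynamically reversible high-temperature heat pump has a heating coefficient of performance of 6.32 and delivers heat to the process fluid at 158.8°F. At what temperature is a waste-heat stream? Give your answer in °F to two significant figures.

61 °F

COP_HP = T_H/(T_H − T_C) gives T_H − T_C = T_H/COP.
With T_H = 343.59 K, T_C = 343.59 × (1 − 1/6.32) = 289.23 K.
Converting, 289.23 K = 60.94°F.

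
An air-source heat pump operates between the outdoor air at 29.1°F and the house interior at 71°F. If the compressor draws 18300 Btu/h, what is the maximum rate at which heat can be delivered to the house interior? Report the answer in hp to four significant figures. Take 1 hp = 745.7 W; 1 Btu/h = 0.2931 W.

91.10 hp

In absolute terms T_C = 271.54 K and T_H = 294.82 K, so ΔT = 23.28 K.
COP_Carnot = T_H/ΔT = 294.82/23.28 = 12.67.
Q̇_max = COP_Carnot × Ẇ = 12.67 × 18300 Btu/h = 231800 Btu/h = 91.10 hp.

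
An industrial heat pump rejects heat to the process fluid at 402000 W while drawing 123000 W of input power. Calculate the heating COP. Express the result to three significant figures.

The first law gives Q̇_H = Q̇_C + Ẇ, so the three rates are Q̇_C = 279000, Q̇_H = 402000, Ẇ = 123000 W.
COP_HP = Q̇_H/Ẇ = 402000/123000 = 3.268.

3.27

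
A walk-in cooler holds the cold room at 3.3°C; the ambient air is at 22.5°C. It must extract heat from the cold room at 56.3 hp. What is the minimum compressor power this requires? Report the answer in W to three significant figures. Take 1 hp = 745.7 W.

2920 W

In absolute terms T_C = 276.45 K and T_H = 295.65 K, so ΔT = 19.20 K.
COP_Carnot = T_C/ΔT = 276.45/19.20 = 14.40.
Ẇ_min = Q̇/COP_Carnot = 56.30/14.40 = 3.910 hp = 2916 W.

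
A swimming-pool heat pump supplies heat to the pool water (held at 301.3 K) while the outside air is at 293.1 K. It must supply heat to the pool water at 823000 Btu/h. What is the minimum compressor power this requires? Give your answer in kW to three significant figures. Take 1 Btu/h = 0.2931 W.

The reservoir spacing is ΔT = 301.3 − 293.1 = 8.200 K.
COP_Carnot = T_H/ΔT = 301.30/8.200 = 36.74.
Ẇ_min = Q̇/COP_Carnot = 823000/36.74 = 22400 Btu/h = 6.565 kW.

6.56 kW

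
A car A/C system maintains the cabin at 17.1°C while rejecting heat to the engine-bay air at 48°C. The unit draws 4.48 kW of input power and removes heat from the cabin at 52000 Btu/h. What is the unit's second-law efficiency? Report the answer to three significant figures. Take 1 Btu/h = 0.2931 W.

Converting, Q̇_C = 52000 Btu/h = 15.24 kW, so COP_actual = Q̇_C/Ẇ = 15.24/4.480 = 3.402.
In absolute terms T_C = 290.25 K and T_H = 321.15 K, so ΔT = 30.90 K.
COP_Carnot = T_C/ΔT = 290.25/30.90 = 9.393.
η_II = COP_actual/COP_Carnot = 3.402/9.393 = 0.3622.

0.362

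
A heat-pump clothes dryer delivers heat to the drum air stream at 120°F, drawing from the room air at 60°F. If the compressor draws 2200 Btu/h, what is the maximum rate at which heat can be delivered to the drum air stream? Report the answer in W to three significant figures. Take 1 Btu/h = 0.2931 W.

6230 W

In absolute terms T_C = 288.71 K and T_H = 322.04 K, so ΔT = 33.33 K.
COP_Carnot = T_H/ΔT = 322.04/33.33 = 9.661.
Q̇_max = COP_Carnot × Ẇ = 9.661 × 2200 Btu/h = 21250 Btu/h = 6230 W.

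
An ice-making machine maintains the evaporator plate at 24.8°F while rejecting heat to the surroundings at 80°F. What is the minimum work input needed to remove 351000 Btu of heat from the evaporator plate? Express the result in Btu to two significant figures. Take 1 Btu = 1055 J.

In absolute terms T_C = 269.15 K and T_H = 299.82 K, so ΔT = 30.67 K.
The reversible limit is COP_R = T_C/ΔT = 8.777, so W_min = Q_C/COP = Q_C·ΔT/T_C.
W_min = 351000 × 30.67/269.15 = 39990 Btu.

40000 Btu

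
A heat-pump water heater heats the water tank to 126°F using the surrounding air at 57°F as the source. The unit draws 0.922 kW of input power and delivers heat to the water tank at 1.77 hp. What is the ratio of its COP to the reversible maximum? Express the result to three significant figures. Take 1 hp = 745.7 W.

0.169

Converting, Q̇_H = 1.770 hp = 1.320 kW, so COP_actual = Q̇_H/Ẇ = 1.320/0.9220 = 1.432.
In absolute terms T_C = 287.04 K and T_H = 325.37 K, so ΔT = 38.33 K.
COP_Carnot = T_H/ΔT = 325.37/38.33 = 8.488.
η_II = COP_actual/COP_Carnot = 1.432/8.488 = 0.1687.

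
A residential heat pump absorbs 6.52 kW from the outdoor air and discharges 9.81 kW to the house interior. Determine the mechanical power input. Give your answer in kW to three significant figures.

3.29 kW

For a cyclic device the first law requires Q̇_H = Q̇_C + Ẇ.
Ẇ = Q̇_H − Q̇_C = 3.290 kW.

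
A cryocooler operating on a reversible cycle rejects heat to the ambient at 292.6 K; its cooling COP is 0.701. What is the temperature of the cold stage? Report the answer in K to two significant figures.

120 K

For a Carnot refrigerator COP_R = T_C/(T_H − T_C), so T_C = COP·T_H/(1 + COP).
With T_H = 292.60 K, T_C = 0.701 × 292.60/1.701 = 120.58 K.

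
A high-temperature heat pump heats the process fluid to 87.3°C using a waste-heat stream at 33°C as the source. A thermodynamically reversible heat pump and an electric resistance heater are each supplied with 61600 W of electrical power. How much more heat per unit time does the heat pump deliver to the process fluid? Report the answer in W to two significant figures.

350000 W

In absolute terms T_C = 306.15 K and T_H = 360.45 K, so ΔT = 54.30 K.
COP_Carnot = T_H/ΔT = 360.45/54.30 = 6.638.
The heat pump delivers Q̇_H = COP × Ẇ = 408900 W; the resistance heater delivers Ẇ = 61600 W.
Extra = (COP − 1)·Ẇ = 347300 W.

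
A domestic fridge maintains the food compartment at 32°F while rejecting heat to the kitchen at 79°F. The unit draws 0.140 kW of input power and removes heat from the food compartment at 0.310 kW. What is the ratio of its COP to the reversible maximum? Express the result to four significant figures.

COP_actual = Q̇_C/Ẇ = 0.3100/0.1400 = 2.214.
In absolute terms T_C = 273.15 K and T_H = 299.26 K, so ΔT = 26.11 K.
COP_Carnot = T_C/ΔT = 273.15/26.11 = 10.46.
η_II = COP_actual/COP_Carnot = 2.214/10.46 = 0.2117.

0.2117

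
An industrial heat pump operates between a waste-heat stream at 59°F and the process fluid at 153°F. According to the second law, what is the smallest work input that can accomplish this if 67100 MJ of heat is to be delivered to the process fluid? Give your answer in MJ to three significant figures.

In absolute terms T_C = 288.15 K and T_H = 340.37 K, so ΔT = 52.22 K.
The reversible limit is COP_HP = T_H/ΔT = 6.518, so W_min = Q_H/COP = Q_H·ΔT/T_H.
W_min = 67100 × 52.22/340.37 = 10290 MJ.

10300 MJ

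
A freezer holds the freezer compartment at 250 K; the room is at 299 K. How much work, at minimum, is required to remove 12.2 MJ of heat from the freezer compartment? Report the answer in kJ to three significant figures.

2390 kJ

The reservoir spacing is ΔT = 299 − 250 = 49.00 K.
The reversible limit is COP_R = T_C/ΔT = 5.102, so W_min = Q_C/COP = Q_C·ΔT/T_C.
W_min = 12.20 × 49.00/250.00 = 2.391 MJ = 2391 kJ.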